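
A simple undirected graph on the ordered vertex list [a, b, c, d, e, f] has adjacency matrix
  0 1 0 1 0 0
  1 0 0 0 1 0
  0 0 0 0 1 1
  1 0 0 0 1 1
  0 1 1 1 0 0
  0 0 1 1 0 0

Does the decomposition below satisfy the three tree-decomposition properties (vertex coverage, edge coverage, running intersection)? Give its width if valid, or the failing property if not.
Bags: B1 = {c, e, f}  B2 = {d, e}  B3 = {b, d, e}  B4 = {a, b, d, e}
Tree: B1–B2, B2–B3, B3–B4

A tree decomposition must satisfy three properties: every vertex lies in some bag; for every edge, both endpoints lie together in some bag; and for every vertex, the bags containing it form a connected subtree. Here edge (f,d) lies in no bag, so the decomposition is invalid.

No — edge (f,d) lies in no bag.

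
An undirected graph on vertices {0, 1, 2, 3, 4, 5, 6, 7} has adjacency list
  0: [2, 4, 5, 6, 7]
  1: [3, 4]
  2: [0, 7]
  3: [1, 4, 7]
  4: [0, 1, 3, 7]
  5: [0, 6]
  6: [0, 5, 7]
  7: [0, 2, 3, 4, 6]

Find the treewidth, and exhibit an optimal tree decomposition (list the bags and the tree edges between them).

Every bag has size at most 3, so the width is 3 − 1 = 2 and tw(G) ≤ 2. Conversely, {0, 5, 6} is a clique of size 3, and the vertices of any clique must share a bag in every tree decomposition; so some bag has ≥ 3 vertices and tw(G) ≥ 2. Hence tw(G) = 2 exactly.

Treewidth 2.
One such decomposition:
Bags: B1 = {0, 6, 7}  B2 = {0, 2, 7}  B3 = {0, 4, 7}  B4 = {3, 4, 7}  B5 = {1, 3, 4}  B6 = {0, 5, 6}
Tree: B1–B2, B2–B3, B3–B4, B4–B5, B1–B6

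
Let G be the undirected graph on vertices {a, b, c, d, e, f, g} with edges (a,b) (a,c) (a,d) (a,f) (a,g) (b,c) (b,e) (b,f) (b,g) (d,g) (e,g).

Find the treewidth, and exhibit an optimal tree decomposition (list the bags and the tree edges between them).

Treewidth 2.
Bags: B1 = {a, d, g}  B2 = {a, b, g}  B3 = {a, b, f}  B4 = {b, e, g}  B5 = {a, b, c}
Tree: B1–B2, B2–B3, B2–B4, B2–B5

Every bag has size at most 3, so the width is 3 − 1 = 2 and tw(G) ≤ 2. On the other hand G contains the 3-clique {b, e, g}. A clique must lie in a single bag of any decomposition, so no decomposition can have width below 2. Hence tw(G) = 2 exactly.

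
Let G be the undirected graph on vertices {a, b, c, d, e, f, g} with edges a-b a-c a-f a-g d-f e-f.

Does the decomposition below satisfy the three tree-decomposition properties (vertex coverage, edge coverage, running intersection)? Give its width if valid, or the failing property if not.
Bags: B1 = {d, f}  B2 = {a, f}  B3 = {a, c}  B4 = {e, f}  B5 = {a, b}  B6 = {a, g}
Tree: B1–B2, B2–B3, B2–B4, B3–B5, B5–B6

Vertex coverage: the bags together contain {a, b, c, d, e, f, g}, the full vertex set. Edge coverage: each edge of G has both endpoints in at least one bag. Running intersection: for every vertex, the bags containing it form a connected subtree. All three properties hold, so this is a valid tree decomposition of width max|bag| − 1 = 1, and hence tw(G) ≤ 1.

Yes; width 1.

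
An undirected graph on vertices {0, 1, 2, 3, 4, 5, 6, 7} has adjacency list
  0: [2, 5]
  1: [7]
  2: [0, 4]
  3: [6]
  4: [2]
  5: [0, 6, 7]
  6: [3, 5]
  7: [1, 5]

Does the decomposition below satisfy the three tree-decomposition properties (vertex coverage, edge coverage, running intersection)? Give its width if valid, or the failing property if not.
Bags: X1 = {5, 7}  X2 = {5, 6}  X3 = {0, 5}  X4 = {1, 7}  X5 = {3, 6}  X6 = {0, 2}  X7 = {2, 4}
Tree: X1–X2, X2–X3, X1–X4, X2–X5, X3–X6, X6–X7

Yes; width 1.

Vertex coverage: the bags together contain {0, 1, 2, 3, 4, 5, 6, 7}, the full vertex set. Edge coverage: each edge of G has both endpoints in at least one bag. Running intersection: for every vertex, the bags containing it form a connected subtree. All three properties hold, so this is a valid tree decomposition of width max|bag| − 1 = 1, and hence tw(G) ≤ 1.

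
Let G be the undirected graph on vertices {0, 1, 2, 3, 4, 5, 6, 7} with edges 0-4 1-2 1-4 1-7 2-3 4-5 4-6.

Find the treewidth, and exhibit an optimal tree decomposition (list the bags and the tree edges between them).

Every bag has size at most 2, so the width is 2 − 1 = 1 and tw(G) ≤ 1. Any graph with an edge has treewidth ≥ 1, and G has the edge 1–4. Hence tw(G) = 1 exactly.

Treewidth 1.
One optimal decomposition is:
Bags: B1 = {1, 4}  B2 = {1, 2}  B3 = {4, 6}  B4 = {4, 5}  B5 = {0, 4}  B6 = {2, 3}  B7 = {1, 7}
Tree: B1–B2, B1–B3, B3–B4, B4–B5, B2–B6, B1–B7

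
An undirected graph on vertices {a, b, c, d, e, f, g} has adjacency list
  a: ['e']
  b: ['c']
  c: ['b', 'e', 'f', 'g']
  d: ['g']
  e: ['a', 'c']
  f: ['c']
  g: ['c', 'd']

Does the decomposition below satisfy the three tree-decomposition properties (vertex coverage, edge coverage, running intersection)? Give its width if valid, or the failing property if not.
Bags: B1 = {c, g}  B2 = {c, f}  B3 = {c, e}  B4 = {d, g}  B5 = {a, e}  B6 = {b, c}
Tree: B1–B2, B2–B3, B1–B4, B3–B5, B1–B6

Checking the three conditions: (i) the bags cover all of {a, b, c, d, e, f, g}; (ii) for each edge, some bag contains both endpoints; (iii) the bags containing any fixed vertex form a subtree. All hold, so the decomposition is valid with width 2 − 1 = 1.

Yes; width 1.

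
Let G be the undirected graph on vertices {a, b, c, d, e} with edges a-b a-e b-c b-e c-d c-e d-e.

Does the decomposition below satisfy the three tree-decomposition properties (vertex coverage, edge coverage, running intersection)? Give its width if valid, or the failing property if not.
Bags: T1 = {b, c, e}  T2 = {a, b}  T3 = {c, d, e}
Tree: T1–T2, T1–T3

A tree decomposition must satisfy three properties: every vertex lies in some bag; for every edge, both endpoints lie together in some bag; and for every vertex, the bags containing it form a connected subtree. Here edge (e,a) lies in no bag, so the decomposition is invalid.

No — edge (e,a) lies in no bag.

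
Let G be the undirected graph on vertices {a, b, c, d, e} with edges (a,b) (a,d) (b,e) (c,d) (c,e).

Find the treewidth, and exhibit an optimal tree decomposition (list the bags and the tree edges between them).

Every bag has size at most 3, so the width is 3 − 1 = 2 and tw(G) ≤ 2. Since b–e–c–d–a–b is a cycle in G, G is not acyclic. Forests are exactly the graphs of treewidth ≤ 1, so tw(G) ≥ 2. The upper and lower bounds meet at 2, so that is the treewidth.

Treewidth 2.
Bags: B1 = {b, c, e}  B2 = {b, c, d}  B3 = {a, b, d}
Tree: B1–B2, B2–B3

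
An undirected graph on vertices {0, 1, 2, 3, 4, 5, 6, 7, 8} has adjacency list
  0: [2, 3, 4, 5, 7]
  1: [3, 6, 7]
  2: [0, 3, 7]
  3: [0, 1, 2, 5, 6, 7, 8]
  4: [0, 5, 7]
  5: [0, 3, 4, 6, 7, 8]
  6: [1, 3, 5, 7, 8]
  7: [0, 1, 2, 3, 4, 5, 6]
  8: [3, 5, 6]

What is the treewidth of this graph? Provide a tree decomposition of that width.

Treewidth 3.
One such decomposition:
Bags: B1 = {0, 3, 5, 7}  B2 = {3, 5, 6, 7}  B3 = {0, 4, 5, 7}  B4 = {0, 2, 3, 7}  B5 = {3, 5, 6, 8}  B6 = {1, 3, 6, 7}
Tree: B1–B2, B1–B3, B1–B4, B2–B5, B2–B6

The largest bag has 4 vertices, giving width 3; this decomposition certifies tw(G) ≤ 3. On the other hand G contains the 4-clique {3, 5, 6, 8}. A clique must lie in a single bag of any decomposition, so no decomposition can have width below 3. Hence tw(G) = 3 exactly.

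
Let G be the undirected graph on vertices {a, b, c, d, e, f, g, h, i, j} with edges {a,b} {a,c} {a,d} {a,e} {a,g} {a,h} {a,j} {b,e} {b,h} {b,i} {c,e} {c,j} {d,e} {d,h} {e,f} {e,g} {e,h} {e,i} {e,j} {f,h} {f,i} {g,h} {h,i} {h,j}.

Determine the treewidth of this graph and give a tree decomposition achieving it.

Each bag holds 4 vertices, so the decomposition has width 3, which upper-bounds the treewidth. For the lower bound, the 4 vertices {a, d, e, h} are pairwise adjacent, and any tree decomposition puts a clique entirely inside one bag — forcing width ≥ 3. Therefore the treewidth is 3.

Treewidth 3.
One optimal decomposition is:
Bags: B1 = {a, b, e, h}  B2 = {b, e, h, i}  B3 = {a, e, h, j}  B4 = {a, d, e, h}  B5 = {a, c, e, j}  B6 = {a, e, g, h}  B7 = {e, f, h, i}
Tree: B1–B2, B1–B3, B1–B4, B3–B5, B4–B6, B2–B7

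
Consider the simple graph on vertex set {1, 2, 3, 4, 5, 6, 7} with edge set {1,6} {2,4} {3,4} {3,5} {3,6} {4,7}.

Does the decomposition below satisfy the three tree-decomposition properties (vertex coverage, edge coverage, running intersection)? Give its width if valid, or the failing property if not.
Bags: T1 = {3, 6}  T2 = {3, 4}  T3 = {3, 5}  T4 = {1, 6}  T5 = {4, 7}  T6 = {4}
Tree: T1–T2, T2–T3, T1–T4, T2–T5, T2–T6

No — vertex 2 appears in no bag.

A tree decomposition must satisfy three properties: every vertex lies in some bag; for every edge, both endpoints lie together in some bag; and for every vertex, the bags containing it form a connected subtree. Here vertex 2 appears in no bag, so the decomposition is invalid.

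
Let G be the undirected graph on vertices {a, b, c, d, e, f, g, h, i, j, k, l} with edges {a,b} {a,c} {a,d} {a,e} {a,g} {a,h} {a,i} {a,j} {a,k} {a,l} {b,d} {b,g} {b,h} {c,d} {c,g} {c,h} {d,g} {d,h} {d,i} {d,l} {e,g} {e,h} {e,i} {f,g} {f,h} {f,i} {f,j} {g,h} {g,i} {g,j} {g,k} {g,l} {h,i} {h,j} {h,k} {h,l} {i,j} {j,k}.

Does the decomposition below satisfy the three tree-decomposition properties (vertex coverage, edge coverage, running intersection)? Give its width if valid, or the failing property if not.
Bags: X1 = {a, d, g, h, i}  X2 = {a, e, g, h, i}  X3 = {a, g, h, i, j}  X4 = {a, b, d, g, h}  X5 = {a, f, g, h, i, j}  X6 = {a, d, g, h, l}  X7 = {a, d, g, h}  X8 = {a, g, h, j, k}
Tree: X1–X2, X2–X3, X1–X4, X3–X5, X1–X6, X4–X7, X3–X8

No — vertex c appears in no bag.

A tree decomposition must satisfy three properties: every vertex lies in some bag; for every edge, both endpoints lie together in some bag; and for every vertex, the bags containing it form a connected subtree. Here vertex c appears in no bag, so the decomposition is invalid.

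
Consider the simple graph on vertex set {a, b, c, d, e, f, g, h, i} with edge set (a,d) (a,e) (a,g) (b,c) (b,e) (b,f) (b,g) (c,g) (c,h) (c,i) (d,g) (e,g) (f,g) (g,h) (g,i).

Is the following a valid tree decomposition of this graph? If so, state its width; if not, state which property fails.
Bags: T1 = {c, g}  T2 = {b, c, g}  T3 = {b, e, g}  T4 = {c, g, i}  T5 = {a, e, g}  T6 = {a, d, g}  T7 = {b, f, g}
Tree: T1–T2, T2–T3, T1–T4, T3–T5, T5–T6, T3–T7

A tree decomposition must satisfy three properties: every vertex lies in some bag; for every edge, both endpoints lie together in some bag; and for every vertex, the bags containing it form a connected subtree. Here vertex h appears in no bag, so the decomposition is invalid.

No — vertex h appears in no bag.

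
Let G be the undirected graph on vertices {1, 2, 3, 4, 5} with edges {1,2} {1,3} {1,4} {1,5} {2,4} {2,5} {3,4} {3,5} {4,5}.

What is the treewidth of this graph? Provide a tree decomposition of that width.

Treewidth 3.
One such decomposition:
Bags: B1 = {1, 2, 4, 5}  B2 = {1, 3, 4, 5}
Tree: B1–B2

The largest bag has 4 vertices, giving width 3; this decomposition certifies tw(G) ≤ 3. For the lower bound, the 4 vertices {1, 2, 4, 5} are pairwise adjacent, and any tree decomposition puts a clique entirely inside one bag — forcing width ≥ 3. Therefore the treewidth is 3.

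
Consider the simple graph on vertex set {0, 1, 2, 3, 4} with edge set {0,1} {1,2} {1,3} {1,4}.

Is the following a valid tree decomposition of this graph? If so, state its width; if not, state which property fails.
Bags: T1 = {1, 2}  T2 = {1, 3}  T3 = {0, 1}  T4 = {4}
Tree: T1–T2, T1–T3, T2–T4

A tree decomposition must satisfy three properties: every vertex lies in some bag; for every edge, both endpoints lie together in some bag; and for every vertex, the bags containing it form a connected subtree. Here edge (1,4) lies in no bag, so the decomposition is invalid.

No — edge (1,4) lies in no bag.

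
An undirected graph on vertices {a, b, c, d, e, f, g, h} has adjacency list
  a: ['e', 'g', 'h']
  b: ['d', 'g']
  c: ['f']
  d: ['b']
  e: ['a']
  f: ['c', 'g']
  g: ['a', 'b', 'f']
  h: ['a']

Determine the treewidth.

A width-1 tree decomposition is:
Bags: B1 = {a, g}  B2 = {b, g}  B3 = {a, h}  B4 = {f, g}  B5 = {a, e}  B6 = {b, d}  B7 = {c, f}
Tree: B1–B2, B1–B3, B1–B4, B3–B5, B2–B6, B4–B7
Every bag has size at most 2, so the width is 2 − 1 = 1 and tw(G) ≤ 1. Since G has at least one edge (e.g. a–g), it is not an edgeless graph, so tw(G) ≥ 1. Hence tw(G) = 1 exactly.

1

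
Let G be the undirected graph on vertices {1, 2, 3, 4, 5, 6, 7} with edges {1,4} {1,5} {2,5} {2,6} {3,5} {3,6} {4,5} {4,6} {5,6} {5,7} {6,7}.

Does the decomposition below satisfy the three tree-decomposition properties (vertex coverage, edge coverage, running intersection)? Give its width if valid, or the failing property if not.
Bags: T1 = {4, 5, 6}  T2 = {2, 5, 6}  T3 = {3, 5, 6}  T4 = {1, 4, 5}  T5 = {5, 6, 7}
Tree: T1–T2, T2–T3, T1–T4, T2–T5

Yes; width 2.

Checking the three conditions: (i) the bags cover all of {1, 2, 3, 4, 5, 6, 7}; (ii) for each edge, some bag contains both endpoints; (iii) the bags containing any fixed vertex form a subtree. All hold, so the decomposition is valid with width 3 − 1 = 2.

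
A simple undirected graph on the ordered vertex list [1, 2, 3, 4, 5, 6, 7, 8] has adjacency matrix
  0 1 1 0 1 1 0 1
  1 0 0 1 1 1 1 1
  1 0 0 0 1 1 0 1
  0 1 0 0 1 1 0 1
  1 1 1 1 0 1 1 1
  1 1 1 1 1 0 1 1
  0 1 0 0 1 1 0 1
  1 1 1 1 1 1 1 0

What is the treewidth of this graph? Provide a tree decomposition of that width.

Treewidth 4.
Bags: B1 = {2, 4, 5, 6, 8}  B2 = {1, 2, 5, 6, 8}  B3 = {1, 3, 5, 6, 8}  B4 = {2, 5, 6, 7, 8}
Tree: B1–B2, B2–B3, B2–B4

The largest bag has 5 vertices, giving width 4; this decomposition certifies tw(G) ≤ 4. Conversely, {1, 2, 5, 6, 8} is a clique of size 5, and the vertices of any clique must share a bag in every tree decomposition; so some bag has ≥ 5 vertices and tw(G) ≥ 4. Therefore the treewidth is 4.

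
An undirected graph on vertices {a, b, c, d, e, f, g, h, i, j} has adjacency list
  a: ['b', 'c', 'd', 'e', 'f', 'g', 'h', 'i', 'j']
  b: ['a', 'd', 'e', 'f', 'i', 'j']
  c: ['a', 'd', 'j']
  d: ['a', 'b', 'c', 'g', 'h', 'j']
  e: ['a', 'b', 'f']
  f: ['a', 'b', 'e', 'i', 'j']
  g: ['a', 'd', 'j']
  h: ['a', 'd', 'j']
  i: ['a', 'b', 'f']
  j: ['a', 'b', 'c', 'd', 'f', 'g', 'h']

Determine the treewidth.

3

A width-3 tree decomposition is:
Bags: B1 = {a, d, h, j}  B2 = {a, b, d, j}  B3 = {a, c, d, j}  B4 = {a, d, g, j}  B5 = {a, b, f, j}  B6 = {a, b, f, i}  B7 = {a, b, e, f}
Tree: B1–B2, B1–B3, B3–B4, B2–B5, B5–B6, B6–B7
The largest bag has 4 vertices, giving width 3; this decomposition certifies tw(G) ≤ 3. On the other hand G contains the 4-clique {a, d, g, j}. A clique must lie in a single bag of any decomposition, so no decomposition can have width below 3. Combining the bounds, tw(G) = 3.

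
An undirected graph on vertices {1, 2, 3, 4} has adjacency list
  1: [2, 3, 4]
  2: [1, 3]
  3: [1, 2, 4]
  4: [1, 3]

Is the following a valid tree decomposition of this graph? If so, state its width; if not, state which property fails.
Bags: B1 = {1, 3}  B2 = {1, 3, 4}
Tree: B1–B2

No — vertex 2 appears in no bag.

A tree decomposition must satisfy three properties: every vertex lies in some bag; for every edge, both endpoints lie together in some bag; and for every vertex, the bags containing it form a connected subtree. Here vertex 2 appears in no bag, so the decomposition is invalid.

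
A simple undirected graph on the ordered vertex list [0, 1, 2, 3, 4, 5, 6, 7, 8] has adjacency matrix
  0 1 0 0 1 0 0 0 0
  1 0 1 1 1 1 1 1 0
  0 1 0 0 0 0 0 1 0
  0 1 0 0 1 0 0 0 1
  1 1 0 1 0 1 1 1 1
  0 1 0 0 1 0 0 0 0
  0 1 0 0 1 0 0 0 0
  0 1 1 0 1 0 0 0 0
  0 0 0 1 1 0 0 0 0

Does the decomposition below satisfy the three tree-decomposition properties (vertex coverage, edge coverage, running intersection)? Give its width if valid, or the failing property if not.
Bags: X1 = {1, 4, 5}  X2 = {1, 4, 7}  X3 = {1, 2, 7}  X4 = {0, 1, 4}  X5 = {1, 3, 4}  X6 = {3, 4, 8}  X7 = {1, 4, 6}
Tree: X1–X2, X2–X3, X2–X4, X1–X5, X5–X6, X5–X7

Yes; width 2.

Checking the three conditions: (i) the bags cover all of {0, 1, 2, 3, 4, 5, 6, 7, 8}; (ii) for each edge, some bag contains both endpoints; (iii) the bags containing any fixed vertex form a subtree. All hold, so the decomposition is valid with width 3 − 1 = 2.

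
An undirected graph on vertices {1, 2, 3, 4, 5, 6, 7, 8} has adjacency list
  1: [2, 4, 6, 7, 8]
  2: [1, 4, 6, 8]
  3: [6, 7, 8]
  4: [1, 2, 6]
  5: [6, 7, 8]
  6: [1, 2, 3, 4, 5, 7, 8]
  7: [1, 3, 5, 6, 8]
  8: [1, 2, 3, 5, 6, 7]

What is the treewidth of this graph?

3

A width-3 tree decomposition is:
Bags: B1 = {1, 2, 6, 8}  B2 = {1, 6, 7, 8}  B3 = {5, 6, 7, 8}  B4 = {1, 2, 4, 6}  B5 = {3, 6, 7, 8}
Tree: B1–B2, B2–B3, B1–B4, B2–B5
Each bag holds 4 vertices, so the decomposition has width 3, which upper-bounds the treewidth. For the lower bound, the 4 vertices {1, 2, 6, 8} are pairwise adjacent, and any tree decomposition puts a clique entirely inside one bag — forcing width ≥ 3. Combining the bounds, tw(G) = 3.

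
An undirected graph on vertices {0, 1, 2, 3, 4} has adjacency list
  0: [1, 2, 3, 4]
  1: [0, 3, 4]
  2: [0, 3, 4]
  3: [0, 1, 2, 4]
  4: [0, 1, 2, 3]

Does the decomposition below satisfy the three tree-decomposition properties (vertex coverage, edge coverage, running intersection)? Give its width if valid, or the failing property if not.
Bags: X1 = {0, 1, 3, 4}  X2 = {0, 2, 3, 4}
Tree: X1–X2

Checking the three conditions: (i) the bags cover all of {0, 1, 2, 3, 4}; (ii) for each edge, some bag contains both endpoints; (iii) the bags containing any fixed vertex form a subtree. All hold, so the decomposition is valid with width 4 − 1 = 3.

Yes; width 3.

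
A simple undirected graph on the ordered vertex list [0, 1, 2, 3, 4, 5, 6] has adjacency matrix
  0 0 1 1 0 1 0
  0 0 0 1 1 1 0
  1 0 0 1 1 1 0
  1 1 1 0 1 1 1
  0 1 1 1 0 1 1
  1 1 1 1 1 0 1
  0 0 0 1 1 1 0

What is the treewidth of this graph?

A width-3 tree decomposition is:
Bags: B1 = {1, 3, 4, 5}  B2 = {3, 4, 5, 6}  B3 = {2, 3, 4, 5}  B4 = {0, 2, 3, 5}
Tree: B1–B2, B1–B3, B3–B4
The largest bag has 4 vertices, giving width 3; this decomposition certifies tw(G) ≤ 3. For the lower bound, the 4 vertices {0, 2, 3, 5} are pairwise adjacent, and any tree decomposition puts a clique entirely inside one bag — forcing width ≥ 3. Therefore the treewidth is 3.

3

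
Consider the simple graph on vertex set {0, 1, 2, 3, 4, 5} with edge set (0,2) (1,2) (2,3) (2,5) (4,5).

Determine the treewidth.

1

A width-1 tree decomposition is:
Bags: B1 = {2, 3}  B2 = {2, 5}  B3 = {1, 2}  B4 = {4, 5}  B5 = {0, 2}
Tree: B1–B2, B1–B3, B2–B4, B2–B5
Each bag holds 2 vertices, so the decomposition has width 1, which upper-bounds the treewidth. G has an edge, so its treewidth is at least 1. Therefore the treewidth is 1.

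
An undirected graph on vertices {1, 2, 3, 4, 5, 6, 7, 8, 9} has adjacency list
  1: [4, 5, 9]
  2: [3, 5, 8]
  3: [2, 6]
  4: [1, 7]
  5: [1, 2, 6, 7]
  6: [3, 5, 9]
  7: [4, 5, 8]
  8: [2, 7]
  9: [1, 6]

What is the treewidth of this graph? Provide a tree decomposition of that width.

Treewidth 3.
One such decomposition:
Bags: B1 = {2, 3, 7, 8}  B2 = {2, 3, 5, 7}  B3 = {3, 5, 6, 7}  B4 = {4, 5, 6, 7}  B5 = {1, 4, 5, 6}  B6 = {1, 4, 6, 9}
Tree: B1–B2, B2–B3, B3–B4, B4–B5, B5–B6

Every bag has size at most 4, so the width is 4 − 1 = 3 and tw(G) ≤ 3. For the lower bound: the 4 vertex sets {2,3,8}, {7}, {5}, {1,4,6,9} are disjoint, each induces a connected subgraph, and every pair is joined by at least one edge of G. Contracting each set to a single vertex therefore yields K_{4} as a minor, and since treewidth is minor-monotone, tw(G) ≥ tw(K_{4}) = 3. The upper and lower bounds meet at 3, so that is the treewidth.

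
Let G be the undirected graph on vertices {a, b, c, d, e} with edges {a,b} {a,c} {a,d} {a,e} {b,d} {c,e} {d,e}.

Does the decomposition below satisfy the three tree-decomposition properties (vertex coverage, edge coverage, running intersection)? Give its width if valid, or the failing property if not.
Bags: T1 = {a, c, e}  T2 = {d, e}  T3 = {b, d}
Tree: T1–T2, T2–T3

No — edge (a,d) lies in no bag.

A tree decomposition must satisfy three properties: every vertex lies in some bag; for every edge, both endpoints lie together in some bag; and for every vertex, the bags containing it form a connected subtree. Here edge (a,d) lies in no bag, so the decomposition is invalid.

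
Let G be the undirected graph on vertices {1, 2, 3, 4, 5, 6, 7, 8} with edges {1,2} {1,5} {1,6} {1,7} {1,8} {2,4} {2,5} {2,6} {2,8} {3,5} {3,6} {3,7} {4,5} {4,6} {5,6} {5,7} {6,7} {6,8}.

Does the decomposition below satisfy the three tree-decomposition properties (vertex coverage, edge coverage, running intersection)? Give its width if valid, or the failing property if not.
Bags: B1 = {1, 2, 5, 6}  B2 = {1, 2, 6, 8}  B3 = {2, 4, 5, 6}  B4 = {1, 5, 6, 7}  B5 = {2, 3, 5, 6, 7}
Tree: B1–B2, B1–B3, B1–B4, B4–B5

No — bags containing vertex 2 are not connected in the tree.

A tree decomposition must satisfy three properties: every vertex lies in some bag; for every edge, both endpoints lie together in some bag; and for every vertex, the bags containing it form a connected subtree. Here bags containing vertex 2 are not connected in the tree, so the decomposition is invalid.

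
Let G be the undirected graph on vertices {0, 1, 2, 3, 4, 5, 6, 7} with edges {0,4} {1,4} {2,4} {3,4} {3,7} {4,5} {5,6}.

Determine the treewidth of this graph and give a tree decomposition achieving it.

Treewidth 1.
Bags: B1 = {4, 5}  B2 = {2, 4}  B3 = {0, 4}  B4 = {1, 4}  B5 = {5, 6}  B6 = {3, 4}  B7 = {3, 7}
Tree: B1–B2, B2–B3, B1–B4, B1–B5, B3–B6, B6–B7

The largest bag has 2 vertices, giving width 1; this decomposition certifies tw(G) ≤ 1. Since G has at least one edge (e.g. 4–5), it is not an edgeless graph, so tw(G) ≥ 1. The upper and lower bounds meet at 1, so that is the treewidth.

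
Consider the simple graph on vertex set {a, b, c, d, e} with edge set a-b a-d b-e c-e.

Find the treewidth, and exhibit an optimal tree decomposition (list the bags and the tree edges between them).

The largest bag has 2 vertices, giving width 1; this decomposition certifies tw(G) ≤ 1. Since G has at least one edge (e.g. c–e), it is not an edgeless graph, so tw(G) ≥ 1. Combining the bounds, tw(G) = 1.

Treewidth 1.
Bags: B1 = {c, e}  B2 = {b, e}  B3 = {a, b}  B4 = {a, d}
Tree: B1–B2, B2–B3, B3–B4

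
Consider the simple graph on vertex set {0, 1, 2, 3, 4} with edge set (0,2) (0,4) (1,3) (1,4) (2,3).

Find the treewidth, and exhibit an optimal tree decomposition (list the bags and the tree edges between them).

Treewidth 2.
One optimal decomposition is:
Bags: B1 = {1, 3, 4}  B2 = {2, 3, 4}  B3 = {0, 2, 4}
Tree: B1–B2, B2–B3

Each bag holds 3 vertices, so the decomposition has width 2, which upper-bounds the treewidth. For the lower bound, G contains the cycle 4–1–3–2–0–4, so G is not a forest; only forests have treewidth ≤ 1, hence tw(G) ≥ 2. Combining the bounds, tw(G) = 2.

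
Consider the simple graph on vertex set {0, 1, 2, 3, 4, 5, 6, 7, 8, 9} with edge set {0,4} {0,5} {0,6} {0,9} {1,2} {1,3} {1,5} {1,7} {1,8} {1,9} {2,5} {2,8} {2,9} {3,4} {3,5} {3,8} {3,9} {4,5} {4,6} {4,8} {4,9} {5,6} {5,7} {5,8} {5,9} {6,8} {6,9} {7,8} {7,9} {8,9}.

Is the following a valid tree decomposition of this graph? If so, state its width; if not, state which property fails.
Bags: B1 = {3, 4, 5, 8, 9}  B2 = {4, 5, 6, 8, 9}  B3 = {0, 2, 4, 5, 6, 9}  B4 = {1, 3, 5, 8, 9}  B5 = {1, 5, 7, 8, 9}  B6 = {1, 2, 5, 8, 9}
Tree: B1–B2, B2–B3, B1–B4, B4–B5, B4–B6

No — bags containing vertex 2 are not connected in the tree.

A tree decomposition must satisfy three properties: every vertex lies in some bag; for every edge, both endpoints lie together in some bag; and for every vertex, the bags containing it form a connected subtree. Here bags containing vertex 2 are not connected in the tree, so the decomposition is invalid.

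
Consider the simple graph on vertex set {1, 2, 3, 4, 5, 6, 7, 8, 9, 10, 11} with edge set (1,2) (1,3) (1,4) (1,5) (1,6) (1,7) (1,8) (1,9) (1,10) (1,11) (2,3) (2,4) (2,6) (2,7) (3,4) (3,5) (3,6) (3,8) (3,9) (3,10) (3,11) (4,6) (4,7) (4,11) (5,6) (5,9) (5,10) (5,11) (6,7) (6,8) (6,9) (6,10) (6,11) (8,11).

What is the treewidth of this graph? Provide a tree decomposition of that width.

Treewidth 4.
One optimal decomposition is:
Bags: B1 = {1, 3, 5, 6, 11}  B2 = {1, 3, 5, 6, 10}  B3 = {1, 3, 6, 8, 11}  B4 = {1, 3, 4, 6, 11}  B5 = {1, 2, 3, 4, 6}  B6 = {1, 2, 4, 6, 7}  B7 = {1, 3, 5, 6, 9}
Tree: B1–B2, B1–B3, B1–B4, B4–B5, B5–B6, B2–B7

Every bag has size at most 5, so the width is 5 − 1 = 4 and tw(G) ≤ 4. Conversely, {1, 3, 6, 8, 11} is a clique of size 5, and the vertices of any clique must share a bag in every tree decomposition; so some bag has ≥ 5 vertices and tw(G) ≥ 4. Hence tw(G) = 4 exactly.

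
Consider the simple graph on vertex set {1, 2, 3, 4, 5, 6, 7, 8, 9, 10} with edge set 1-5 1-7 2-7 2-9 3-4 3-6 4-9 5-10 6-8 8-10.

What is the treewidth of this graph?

2

A width-2 tree decomposition is:
Bags: B1 = {3, 6, 8}  B2 = {3, 8, 10}  B3 = {3, 5, 10}  B4 = {1, 3, 5}  B5 = {1, 3, 7}  B6 = {2, 3, 7}  B7 = {2, 3, 9}  B8 = {3, 4, 9}
Tree: B1–B2, B2–B3, B3–B4, B4–B5, B5–B6, B6–B7, B7–B8
Every bag has size at most 3, so the width is 3 − 1 = 2 and tw(G) ≤ 2. For the lower bound, G contains the cycle 3–6–8–10–5–1–7–2–9–4–3, so G is not a forest; only forests have treewidth ≤ 1, hence tw(G) ≥ 2. Therefore the treewidth is 2.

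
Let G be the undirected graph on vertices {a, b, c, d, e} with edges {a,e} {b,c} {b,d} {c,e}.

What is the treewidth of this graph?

1

A width-1 tree decomposition is:
Bags: B1 = {b, c}  B2 = {c, e}  B3 = {b, d}  B4 = {a, e}
Tree: B1–B2, B1–B3, B2–B4
The largest bag has 2 vertices, giving width 1; this decomposition certifies tw(G) ≤ 1. G has an edge, so its treewidth is at least 1. Combining the bounds, tw(G) = 1.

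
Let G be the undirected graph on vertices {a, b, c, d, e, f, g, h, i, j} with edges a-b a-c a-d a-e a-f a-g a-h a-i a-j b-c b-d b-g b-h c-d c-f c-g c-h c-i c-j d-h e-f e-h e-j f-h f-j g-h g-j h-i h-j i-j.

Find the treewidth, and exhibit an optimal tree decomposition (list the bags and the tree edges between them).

Treewidth 4.
Bags: B1 = {a, c, g, h, j}  B2 = {a, b, c, g, h}  B3 = {a, c, f, h, j}  B4 = {a, e, f, h, j}  B5 = {a, b, c, d, h}  B6 = {a, c, h, i, j}
Tree: B1–B2, B1–B3, B3–B4, B2–B5, B3–B6

The largest bag has 5 vertices, giving width 4; this decomposition certifies tw(G) ≤ 4. For the lower bound, the 5 vertices {a, e, f, h, j} are pairwise adjacent, and any tree decomposition puts a clique entirely inside one bag — forcing width ≥ 4. Combining the bounds, tw(G) = 4.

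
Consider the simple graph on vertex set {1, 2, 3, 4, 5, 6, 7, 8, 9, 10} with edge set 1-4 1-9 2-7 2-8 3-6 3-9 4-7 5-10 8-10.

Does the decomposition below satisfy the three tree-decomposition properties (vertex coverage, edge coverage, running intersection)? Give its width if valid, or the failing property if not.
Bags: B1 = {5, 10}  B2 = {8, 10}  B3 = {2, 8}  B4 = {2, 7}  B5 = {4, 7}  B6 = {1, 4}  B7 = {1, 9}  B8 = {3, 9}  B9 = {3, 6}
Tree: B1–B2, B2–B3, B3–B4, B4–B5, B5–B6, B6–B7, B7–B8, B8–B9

Yes; width 1.

Checking the three conditions: (i) the bags cover all of {1, 2, 3, 4, 5, 6, 7, 8, 9, 10}; (ii) for each edge, some bag contains both endpoints; (iii) the bags containing any fixed vertex form a subtree. All hold, so the decomposition is valid with width 2 − 1 = 1.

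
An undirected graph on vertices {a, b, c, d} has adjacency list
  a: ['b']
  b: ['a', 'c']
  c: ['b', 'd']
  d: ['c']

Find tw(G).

1

A width-1 tree decomposition is:
Bags: B1 = {a, b}  B2 = {b, c}  B3 = {c, d}
Tree: B1–B2, B2–B3
Every bag has size at most 2, so the width is 2 − 1 = 1 and tw(G) ≤ 1. Since G has at least one edge (e.g. a–b), it is not an edgeless graph, so tw(G) ≥ 1. Hence tw(G) = 1 exactly.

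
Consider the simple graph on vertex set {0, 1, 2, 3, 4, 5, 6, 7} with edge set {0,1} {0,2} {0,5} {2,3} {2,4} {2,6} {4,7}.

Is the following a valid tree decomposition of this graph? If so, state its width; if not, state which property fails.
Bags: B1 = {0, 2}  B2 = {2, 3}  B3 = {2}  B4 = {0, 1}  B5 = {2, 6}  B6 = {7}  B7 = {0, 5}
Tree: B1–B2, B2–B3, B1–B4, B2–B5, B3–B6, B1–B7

A tree decomposition must satisfy three properties: every vertex lies in some bag; for every edge, both endpoints lie together in some bag; and for every vertex, the bags containing it form a connected subtree. Here vertex 4 appears in no bag, so the decomposition is invalid.

No — vertex 4 appears in no bag.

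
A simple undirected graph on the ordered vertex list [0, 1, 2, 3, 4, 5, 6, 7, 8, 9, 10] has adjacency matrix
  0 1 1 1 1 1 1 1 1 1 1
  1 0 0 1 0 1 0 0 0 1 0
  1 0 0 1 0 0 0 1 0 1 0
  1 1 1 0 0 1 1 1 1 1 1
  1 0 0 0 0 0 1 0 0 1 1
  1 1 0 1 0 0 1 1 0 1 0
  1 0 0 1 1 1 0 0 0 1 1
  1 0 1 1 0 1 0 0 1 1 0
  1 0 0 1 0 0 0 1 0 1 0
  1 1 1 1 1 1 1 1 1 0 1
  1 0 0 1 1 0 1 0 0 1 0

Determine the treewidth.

4

A width-4 tree decomposition is:
Bags: B1 = {0, 1, 3, 5, 9}  B2 = {0, 3, 5, 6, 9}  B3 = {0, 3, 5, 7, 9}  B4 = {0, 2, 3, 7, 9}  B5 = {0, 3, 7, 8, 9}  B6 = {0, 3, 6, 9, 10}  B7 = {0, 4, 6, 9, 10}
Tree: B1–B2, B2–B3, B3–B4, B3–B5, B2–B6, B6–B7
Each bag holds 5 vertices, so the decomposition has width 4, which upper-bounds the treewidth. Conversely, {0, 3, 7, 8, 9} is a clique of size 5, and the vertices of any clique must share a bag in every tree decomposition; so some bag has ≥ 5 vertices and tw(G) ≥ 4. Hence tw(G) = 4 exactly.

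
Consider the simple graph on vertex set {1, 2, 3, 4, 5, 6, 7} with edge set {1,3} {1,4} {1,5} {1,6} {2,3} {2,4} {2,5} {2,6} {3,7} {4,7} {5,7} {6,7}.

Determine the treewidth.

A width-3 tree decomposition is:
Bags: B1 = {1, 2, 3, 7}  B2 = {1, 2, 5, 7}  B3 = {1, 2, 4, 7}  B4 = {1, 2, 6, 7}
Tree: B1–B2, B2–B3, B3–B4
Each bag holds 4 vertices, so the decomposition has width 3, which upper-bounds the treewidth. For the lower bound: the 4 vertex sets {2,3}, {1,5}, {7}, {4} are disjoint, each induces a connected subgraph, and every pair is joined by at least one edge of G. Contracting each set to a single vertex therefore yields K_{4} as a minor, and since treewidth is minor-monotone, tw(G) ≥ tw(K_{4}) = 3. Therefore the treewidth is 3.

3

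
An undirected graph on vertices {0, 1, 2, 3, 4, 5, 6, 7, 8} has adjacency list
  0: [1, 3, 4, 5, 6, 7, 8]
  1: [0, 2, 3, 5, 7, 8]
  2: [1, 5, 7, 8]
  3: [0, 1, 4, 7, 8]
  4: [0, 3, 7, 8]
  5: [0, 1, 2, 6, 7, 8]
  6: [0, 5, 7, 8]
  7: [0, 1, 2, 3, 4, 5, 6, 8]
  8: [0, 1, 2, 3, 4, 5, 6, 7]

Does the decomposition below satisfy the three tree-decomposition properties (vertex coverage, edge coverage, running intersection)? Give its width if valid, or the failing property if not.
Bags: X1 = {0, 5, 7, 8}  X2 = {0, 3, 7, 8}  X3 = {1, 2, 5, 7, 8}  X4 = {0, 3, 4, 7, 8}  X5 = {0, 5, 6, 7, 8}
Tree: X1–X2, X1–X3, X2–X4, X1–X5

No — edge (1,0) lies in no bag.

A tree decomposition must satisfy three properties: every vertex lies in some bag; for every edge, both endpoints lie together in some bag; and for every vertex, the bags containing it form a connected subtree. Here edge (1,0) lies in no bag, so the decomposition is invalid.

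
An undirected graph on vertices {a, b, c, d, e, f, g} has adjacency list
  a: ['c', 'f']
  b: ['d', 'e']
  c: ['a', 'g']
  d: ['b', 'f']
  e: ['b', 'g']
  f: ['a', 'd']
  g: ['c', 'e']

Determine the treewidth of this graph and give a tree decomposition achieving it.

Treewidth 2.
One such decomposition:
Bags: B1 = {b, e, g}  B2 = {b, d, g}  B3 = {d, f, g}  B4 = {a, f, g}  B5 = {a, c, g}
Tree: B1–B2, B2–B3, B3–B4, B4–B5

Every bag has size at most 3, so the width is 3 − 1 = 2 and tw(G) ≤ 2. The edges g–e–b–d–f–a–c–g form a cycle, so G is not a tree and its treewidth is at least 2. The upper and lower bounds meet at 2, so that is the treewidth.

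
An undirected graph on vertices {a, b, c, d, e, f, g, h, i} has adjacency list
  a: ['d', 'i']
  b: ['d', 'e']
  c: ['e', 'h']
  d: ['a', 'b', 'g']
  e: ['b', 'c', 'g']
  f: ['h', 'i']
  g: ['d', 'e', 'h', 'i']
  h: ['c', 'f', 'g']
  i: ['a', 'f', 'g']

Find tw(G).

A width-3 tree decomposition is:
Bags: B1 = {b, c, d, e}  B2 = {c, d, e, g}  B3 = {c, d, g, h}  B4 = {a, d, g, h}  B5 = {a, g, h, i}  B6 = {a, f, h, i}
Tree: B1–B2, B2–B3, B3–B4, B4–B5, B5–B6
The largest bag has 4 vertices, giving width 3; this decomposition certifies tw(G) ≤ 3. For the lower bound: the 4 vertex sets {b,c,e}, {d}, {g}, {a,f,h,i} are disjoint, each induces a connected subgraph, and every pair is joined by at least one edge of G. Contracting each set to a single vertex therefore yields K_{4} as a minor, and since treewidth is minor-monotone, tw(G) ≥ tw(K_{4}) = 3. The upper and lower bounds meet at 3, so that is the treewidth.

3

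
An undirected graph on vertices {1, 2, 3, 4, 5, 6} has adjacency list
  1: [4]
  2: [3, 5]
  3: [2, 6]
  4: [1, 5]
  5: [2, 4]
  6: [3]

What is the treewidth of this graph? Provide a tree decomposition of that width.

Treewidth 1.
Bags: B1 = {3, 6}  B2 = {2, 3}  B3 = {2, 5}  B4 = {4, 5}  B5 = {1, 4}
Tree: B1–B2, B2–B3, B3–B4, B4–B5

Each bag holds 2 vertices, so the decomposition has width 1, which upper-bounds the treewidth. Any graph with an edge has treewidth ≥ 1, and G has the edge 6–3. Combining the bounds, tw(G) = 1.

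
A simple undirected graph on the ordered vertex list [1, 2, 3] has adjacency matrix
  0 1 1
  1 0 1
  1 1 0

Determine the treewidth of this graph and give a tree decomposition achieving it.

Treewidth 2.
One such decomposition:
Bags: B1 = {1, 2, 3}
Tree: (single bag)

A single bag containing all 3 vertices is trivially a valid decomposition of width 2. On the other hand G contains the 3-clique {1, 2, 3}. A clique must lie in a single bag of any decomposition, so no decomposition can have width below 2. Hence tw(G) = 2 exactly.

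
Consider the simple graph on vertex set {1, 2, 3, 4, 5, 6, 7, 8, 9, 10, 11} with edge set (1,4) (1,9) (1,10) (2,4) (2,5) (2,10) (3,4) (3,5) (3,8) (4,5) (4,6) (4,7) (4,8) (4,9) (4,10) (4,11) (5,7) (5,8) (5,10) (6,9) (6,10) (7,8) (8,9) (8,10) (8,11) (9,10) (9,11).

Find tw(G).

3

A width-3 tree decomposition is:
Bags: B1 = {4, 8, 9, 10}  B2 = {4, 5, 8, 10}  B3 = {4, 8, 9, 11}  B4 = {3, 4, 5, 8}  B5 = {4, 5, 7, 8}  B6 = {2, 4, 5, 10}  B7 = {1, 4, 9, 10}  B8 = {4, 6, 9, 10}
Tree: B1–B2, B1–B3, B2–B4, B2–B5, B2–B6, B1–B7, B7–B8
Every bag has size at most 4, so the width is 4 − 1 = 3 and tw(G) ≤ 3. On the other hand G contains the 4-clique {4, 8, 9, 10}. A clique must lie in a single bag of any decomposition, so no decomposition can have width below 3. Therefore the treewidth is 3.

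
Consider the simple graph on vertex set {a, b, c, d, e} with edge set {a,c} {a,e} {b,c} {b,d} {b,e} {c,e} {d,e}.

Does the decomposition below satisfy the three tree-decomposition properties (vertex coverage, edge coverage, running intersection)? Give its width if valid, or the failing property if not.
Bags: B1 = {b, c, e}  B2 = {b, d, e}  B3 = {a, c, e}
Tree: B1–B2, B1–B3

Yes; width 2.

Checking the three conditions: (i) the bags cover all of {a, b, c, d, e}; (ii) for each edge, some bag contains both endpoints; (iii) the bags containing any fixed vertex form a subtree. All hold, so the decomposition is valid with width 3 − 1 = 2.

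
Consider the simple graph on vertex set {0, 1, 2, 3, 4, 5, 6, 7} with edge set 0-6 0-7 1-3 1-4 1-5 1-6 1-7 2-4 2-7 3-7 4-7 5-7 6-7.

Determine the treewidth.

2

A width-2 tree decomposition is:
Bags: B1 = {1, 3, 7}  B2 = {1, 4, 7}  B3 = {2, 4, 7}  B4 = {1, 6, 7}  B5 = {0, 6, 7}  B6 = {1, 5, 7}
Tree: B1–B2, B2–B3, B2–B4, B4–B5, B4–B6
Every bag has size at most 3, so the width is 3 − 1 = 2 and tw(G) ≤ 2. On the other hand G contains the 3-clique {0, 6, 7}. A clique must lie in a single bag of any decomposition, so no decomposition can have width below 2. Therefore the treewidth is 2.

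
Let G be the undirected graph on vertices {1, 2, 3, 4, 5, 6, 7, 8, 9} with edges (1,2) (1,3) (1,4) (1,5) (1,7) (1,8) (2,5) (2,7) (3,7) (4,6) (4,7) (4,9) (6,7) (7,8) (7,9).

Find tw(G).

A width-2 tree decomposition is:
Bags: B1 = {1, 2, 7}  B2 = {1, 4, 7}  B3 = {1, 3, 7}  B4 = {4, 7, 9}  B5 = {4, 6, 7}  B6 = {1, 7, 8}  B7 = {1, 2, 5}
Tree: B1–B2, B2–B3, B2–B4, B4–B5, B2–B6, B1–B7
Each bag holds 3 vertices, so the decomposition has width 2, which upper-bounds the treewidth. Conversely, {1, 2, 5} is a clique of size 3, and the vertices of any clique must share a bag in every tree decomposition; so some bag has ≥ 3 vertices and tw(G) ≥ 2. Combining the bounds, tw(G) = 2.

2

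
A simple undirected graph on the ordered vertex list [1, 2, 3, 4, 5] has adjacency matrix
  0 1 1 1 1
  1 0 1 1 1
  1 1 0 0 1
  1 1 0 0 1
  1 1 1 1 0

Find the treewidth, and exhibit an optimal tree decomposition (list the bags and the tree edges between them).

Treewidth 3.
One such decomposition:
Bags: B1 = {1, 2, 3, 5}  B2 = {1, 2, 4, 5}
Tree: B1–B2

Each bag holds 4 vertices, so the decomposition has width 3, which upper-bounds the treewidth. On the other hand G contains the 4-clique {1, 2, 3, 5}. A clique must lie in a single bag of any decomposition, so no decomposition can have width below 3. Therefore the treewidth is 3.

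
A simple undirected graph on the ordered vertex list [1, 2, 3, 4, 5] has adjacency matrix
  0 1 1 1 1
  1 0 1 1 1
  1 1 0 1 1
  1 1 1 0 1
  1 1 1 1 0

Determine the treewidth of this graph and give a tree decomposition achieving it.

Treewidth 4.
Bags: B1 = {1, 2, 3, 4, 5}
Tree: (single bag)

With just one bag of size 5, the width is 5 − 1 = 4, so tw(G) ≤ 4. On the other hand G contains the 5-clique {1, 2, 3, 4, 5}. A clique must lie in a single bag of any decomposition, so no decomposition can have width below 4. Combining the bounds, tw(G) = 4.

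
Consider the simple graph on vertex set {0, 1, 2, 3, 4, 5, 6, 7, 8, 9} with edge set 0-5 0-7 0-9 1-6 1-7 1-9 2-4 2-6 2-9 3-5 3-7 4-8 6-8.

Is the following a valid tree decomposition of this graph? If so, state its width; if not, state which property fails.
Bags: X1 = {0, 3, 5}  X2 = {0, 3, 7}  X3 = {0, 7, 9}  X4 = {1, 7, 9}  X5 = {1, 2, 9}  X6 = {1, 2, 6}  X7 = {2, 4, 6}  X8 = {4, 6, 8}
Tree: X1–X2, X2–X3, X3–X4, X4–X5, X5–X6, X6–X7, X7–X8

Every vertex of G appears in some bag (union = {0, 1, 2, 3, 4, 5, 6, 7, 8, 9}); every edge is covered by a bag; and for each vertex v the set of bags containing v is connected in the bag tree. The decomposition is therefore valid. The largest bag has 3 vertices, so the width is 2.

Yes; width 2.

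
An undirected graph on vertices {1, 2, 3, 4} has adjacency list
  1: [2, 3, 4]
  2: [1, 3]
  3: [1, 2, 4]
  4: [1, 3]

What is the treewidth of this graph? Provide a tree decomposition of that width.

Treewidth 2.
One optimal decomposition is:
Bags: B1 = {1, 3, 4}  B2 = {1, 2, 3}
Tree: B1–B2

The largest bag has 3 vertices, giving width 2; this decomposition certifies tw(G) ≤ 2. For the lower bound, the 3 vertices {1, 2, 3} are pairwise adjacent, and any tree decomposition puts a clique entirely inside one bag — forcing width ≥ 2. Combining the bounds, tw(G) = 2.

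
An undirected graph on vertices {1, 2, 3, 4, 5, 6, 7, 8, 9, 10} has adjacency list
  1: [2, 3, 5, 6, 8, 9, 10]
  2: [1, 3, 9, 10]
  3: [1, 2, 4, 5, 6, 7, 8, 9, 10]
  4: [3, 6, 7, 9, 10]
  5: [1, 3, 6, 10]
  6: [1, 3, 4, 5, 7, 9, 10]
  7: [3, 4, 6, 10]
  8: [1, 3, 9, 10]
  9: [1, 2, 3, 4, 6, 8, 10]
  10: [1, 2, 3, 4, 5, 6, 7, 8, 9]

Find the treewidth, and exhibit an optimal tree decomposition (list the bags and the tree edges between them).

The largest bag has 5 vertices, giving width 4; this decomposition certifies tw(G) ≤ 4. For the lower bound, the 5 vertices {1, 3, 8, 9, 10} are pairwise adjacent, and any tree decomposition puts a clique entirely inside one bag — forcing width ≥ 4. Combining the bounds, tw(G) = 4.

Treewidth 4.
One optimal decomposition is:
Bags: B1 = {3, 4, 6, 9, 10}  B2 = {1, 3, 6, 9, 10}  B3 = {3, 4, 6, 7, 10}  B4 = {1, 3, 8, 9, 10}  B5 = {1, 3, 5, 6, 10}  B6 = {1, 2, 3, 9, 10}
Tree: B1–B2, B1–B3, B2–B4, B2–B5, B2–B6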